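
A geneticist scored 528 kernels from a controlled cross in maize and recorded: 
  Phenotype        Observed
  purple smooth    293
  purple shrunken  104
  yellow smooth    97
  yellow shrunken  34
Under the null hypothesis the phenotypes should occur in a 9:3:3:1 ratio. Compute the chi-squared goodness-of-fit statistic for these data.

0.377

Total ratio parts = 16. Expected numbers out of 528:
  purple smooth: 528 × 9/16 = 297
  purple shrunken: 528 × 3/16 = 99
  yellow smooth: 528 × 3/16 = 99
  yellow shrunken: 528 × 1/16 = 33
χ² = Σ (O − E)² / E
  purple smooth: (293 − 297)² / 297 = 0.0539
  purple shrunken: (104 − 99)² / 99 = 0.2525
  yellow smooth: (97 − 99)² / 99 = 0.0404
  yellow shrunken: (34 − 33)² / 33 = 0.0303
χ² = 0.0539 + 0.2525 + 0.0404 + 0.0303 = 0.3771 ≈ 0.377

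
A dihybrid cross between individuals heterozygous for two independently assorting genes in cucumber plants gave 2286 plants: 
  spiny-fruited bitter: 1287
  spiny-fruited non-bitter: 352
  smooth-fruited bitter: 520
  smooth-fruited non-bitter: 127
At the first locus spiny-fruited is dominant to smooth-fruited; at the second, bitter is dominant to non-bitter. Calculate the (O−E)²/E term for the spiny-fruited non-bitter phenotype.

13.698

A dihybrid F₂ with independent assortment and complete dominance at both loci gives a 9:3:3:1 phenotypic ratio.
Under the 9:3:3:1 hypothesis (Σ ratio = 16, N = 2286):
  spiny-fruited bitter: 2286 × 9/16 = 1285.875
  spiny-fruited non-bitter: 2286 × 3/16 = 428.625
  smooth-fruited bitter: 2286 × 3/16 = 428.625
  smooth-fruited non-bitter: 2286 × 1/16 = 142.875
Contribution of spiny-fruited non-bitter: (352 − 428.625)² / 428.625 = 13.6982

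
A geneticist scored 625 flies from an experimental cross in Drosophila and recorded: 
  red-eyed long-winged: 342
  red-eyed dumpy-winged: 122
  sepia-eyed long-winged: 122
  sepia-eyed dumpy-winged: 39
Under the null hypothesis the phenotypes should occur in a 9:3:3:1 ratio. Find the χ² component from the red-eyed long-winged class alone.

0.260

Total ratio parts = 16. Expected numbers out of 625:
  red-eyed long-winged: 625 × 9/16 = 351.5625
  red-eyed dumpy-winged: 625 × 3/16 = 117.1875
  sepia-eyed long-winged: 625 × 3/16 = 117.1875
  sepia-eyed dumpy-winged: 625 × 1/16 = 39.0625
Contribution of red-eyed long-winged: (342 − 351.5625)² / 351.5625 = 0.2601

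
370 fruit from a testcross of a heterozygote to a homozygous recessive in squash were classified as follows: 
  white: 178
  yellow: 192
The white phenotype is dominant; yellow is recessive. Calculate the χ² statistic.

0.530

A testcross of a heterozygote (Aa × aa) gives a 1:1 phenotypic ratio.
Expected counts for N = 370 under a 1:1 ratio (total parts = 2):
  white: 370 × 1/2 = 185
  yellow: 370 × 1/2 = 185
χ² = Σ (O − E)² / E
  white: (178 − 185)² / 185 = 0.2649
  yellow: (192 − 185)² / 185 = 0.2649
χ² = 0.2649 + 0.2649 = 0.5298 ≈ 0.530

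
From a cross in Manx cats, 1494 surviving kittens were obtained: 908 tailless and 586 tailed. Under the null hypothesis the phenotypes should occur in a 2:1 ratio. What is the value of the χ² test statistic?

Expected counts for N = 1494 under a 2:1 ratio (total parts = 3):
  tailless: 1494 × 2/3 = 996
  tailed: 1494 × 1/3 = 498
χ² = Σ (O − E)² / E
  tailless: (908 − 996)² / 996 = 7.7751
  tailed: (586 − 498)² / 498 = 15.5502
χ² = 7.7751 + 15.5502 = 23.3253 ≈ 23.325

23.325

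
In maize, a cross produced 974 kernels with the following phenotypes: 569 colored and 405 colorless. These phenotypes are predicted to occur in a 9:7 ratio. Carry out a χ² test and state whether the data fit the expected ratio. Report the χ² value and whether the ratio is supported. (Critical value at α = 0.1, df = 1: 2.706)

Total ratio parts = 16. Expected numbers out of 974:
  colored: 974 × 9/16 = 547.875
  colorless: 974 × 7/16 = 426.125
χ² = Σ (O − E)² / E
  colored: (569 − 547.875)² / 547.875 = 0.8145
  colorless: (405 − 426.125)² / 426.125 = 1.0473
χ² = 0.8145 + 1.0473 = 1.8618 ≈ 1.862
Degrees of freedom = 2 − 1 = 1; critical value at α = 0.1 is 2.706.
Since 1.862 < 2.706, we fail to reject the null hypothesis — the data are consistent with the 9:7 ratio.

1.862; consistent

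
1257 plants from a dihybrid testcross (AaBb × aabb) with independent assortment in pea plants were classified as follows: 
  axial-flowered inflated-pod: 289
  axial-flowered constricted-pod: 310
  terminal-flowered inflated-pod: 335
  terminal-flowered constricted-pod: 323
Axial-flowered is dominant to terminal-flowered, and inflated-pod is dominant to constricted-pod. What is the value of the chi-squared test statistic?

3.700

A dihybrid testcross with independent assortment gives a 1:1:1:1 ratio.
Expected counts for N = 1257 under a 1:1:1:1 ratio (total parts = 4):
  axial-flowered inflated-pod: 1257 × 1/4 = 314.25
  axial-flowered constricted-pod: 1257 × 1/4 = 314.25
  terminal-flowered inflated-pod: 1257 × 1/4 = 314.25
  terminal-flowered constricted-pod: 1257 × 1/4 = 314.25
χ² = Σ (O − E)² / E
  axial-flowered inflated-pod: (289 − 314.25)² / 314.25 = 2.0288
  axial-flowered constricted-pod: (310 − 314.25)² / 314.25 = 0.0575
  terminal-flowered inflated-pod: (335 − 314.25)² / 314.25 = 1.3701
  terminal-flowered constricted-pod: (323 − 314.25)² / 314.25 = 0.2436
χ² = 2.0288 + 0.0575 + 1.3701 + 0.2436 = 3.700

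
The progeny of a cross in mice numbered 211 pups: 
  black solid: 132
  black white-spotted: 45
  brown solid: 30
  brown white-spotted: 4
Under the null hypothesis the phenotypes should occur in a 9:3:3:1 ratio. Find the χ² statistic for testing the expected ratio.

10.953

The 9:3:3:1 ratio has 16 parts, so with N = 211 the expected counts are:
  black solid: 211 × 9/16 = 118.6875
  black white-spotted: 211 × 3/16 = 39.5625
  brown solid: 211 × 3/16 = 39.5625
  brown white-spotted: 211 × 1/16 = 13.1875
χ² = Σ (O − E)² / E
  black solid: (132 − 118.6875)² / 118.6875 = 1.4932
  black white-spotted: (45 − 39.5625)² / 39.5625 = 0.7473
  brown solid: (30 − 39.5625)² / 39.5625 = 2.3113
  brown white-spotted: (4 − 13.1875)² / 13.1875 = 6.4008
χ² = 1.4932 + 0.7473 + 2.3113 + 6.4008 = 10.9526 ≈ 10.953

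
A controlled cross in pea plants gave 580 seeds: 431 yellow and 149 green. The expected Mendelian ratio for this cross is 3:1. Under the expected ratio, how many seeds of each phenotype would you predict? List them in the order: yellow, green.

Expected counts for N = 580 under a 3:1 ratio (total parts = 4):
  yellow: 580 × 3/4 = 435
  green: 580 × 1/4 = 145

435, 145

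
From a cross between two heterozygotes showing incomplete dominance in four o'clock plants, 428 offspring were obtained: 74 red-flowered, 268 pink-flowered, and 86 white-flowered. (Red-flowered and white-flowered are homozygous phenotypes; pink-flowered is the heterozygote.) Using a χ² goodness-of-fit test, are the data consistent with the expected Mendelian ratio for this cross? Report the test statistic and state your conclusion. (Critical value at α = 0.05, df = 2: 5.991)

With incomplete dominance, a heterozygote × heterozygote cross gives a 1:2:1 phenotypic ratio.
Expected counts for N = 428 under a 1:2:1 ratio (total parts = 4):
  red-flowered: 428 × 1/4 = 107
  pink-flowered: 428 × 2/4 = 214
  white-flowered: 428 × 1/4 = 107
χ² = Σ (O − E)² / E
  red-flowered: (74 − 107)² / 107 = 10.1776
  pink-flowered: (268 − 214)² / 214 = 13.6262
  white-flowered: (86 − 107)² / 107 = 4.1215
χ² = 10.1776 + 13.6262 + 4.1215 = 27.9253 ≈ 27.925
Degrees of freedom = 3 − 1 = 2; critical value at α = 0.05 is 5.991.
Since 27.925 > 5.991, we reject the null hypothesis — the data do not fit the 1:2:1 ratio.

27.925; not consistent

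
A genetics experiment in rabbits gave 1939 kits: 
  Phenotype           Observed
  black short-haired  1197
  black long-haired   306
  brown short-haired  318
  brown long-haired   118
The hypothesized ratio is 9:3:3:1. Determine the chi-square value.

Expected counts for N = 1939 under a 9:3:3:1 ratio (total parts = 16):
  black short-haired: 1939 × 9/16 = 1090.6875
  black long-haired: 1939 × 3/16 = 363.5625
  brown short-haired: 1939 × 3/16 = 363.5625
  brown long-haired: 1939 × 1/16 = 121.1875
χ² = Σ (O − E)² / E
  black short-haired: (1197 − 1090.6875)² / 1090.6875 = 10.3626
  black long-haired: (306 − 363.5625)² / 363.5625 = 9.1138
  brown short-haired: (318 − 363.5625)² / 363.5625 = 5.7100
  brown long-haired: (118 − 121.1875)² / 121.1875 = 0.0838
χ² = 10.3626 + 9.1138 + 5.7100 + 0.0838 = 25.2702 ≈ 25.270

25.270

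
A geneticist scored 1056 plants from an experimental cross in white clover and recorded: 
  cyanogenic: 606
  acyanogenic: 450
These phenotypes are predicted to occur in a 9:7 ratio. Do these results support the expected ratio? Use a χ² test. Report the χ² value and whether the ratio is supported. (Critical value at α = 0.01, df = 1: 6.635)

0.554; consistent

Expected counts for N = 1056 under a 9:7 ratio (total parts = 16):
  cyanogenic: 1056 × 9/16 = 594
  acyanogenic: 1056 × 7/16 = 462
χ² = Σ (O − E)² / E
  cyanogenic: (606 − 594)² / 594 = 0.2424
  acyanogenic: (450 − 462)² / 462 = 0.3117
χ² = 0.2424 + 0.3117 = 0.5541 ≈ 0.554
Degrees of freedom = 2 − 1 = 1; critical value at α = 0.01 is 6.635.
Since 0.554 < 6.635, we fail to reject the null hypothesis — the data are consistent with the 9:7 ratio.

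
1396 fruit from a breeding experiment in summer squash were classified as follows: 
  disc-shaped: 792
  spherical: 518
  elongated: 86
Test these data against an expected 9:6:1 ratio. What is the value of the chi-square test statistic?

Expected counts for N = 1396 under a 9:6:1 ratio (total parts = 16):
  disc-shaped: 1396 × 9/16 = 785.25
  spherical: 1396 × 6/16 = 523.5
  elongated: 1396 × 1/16 = 87.25
χ² = Σ (O − E)² / E
  disc-shaped: (792 − 785.25)² / 785.25 = 0.0580
  spherical: (518 − 523.5)² / 523.5 = 0.0578
  elongated: (86 − 87.25)² / 87.25 = 0.0179
χ² = 0.0580 + 0.0578 + 0.0179 = 0.1337 ≈ 0.134

0.134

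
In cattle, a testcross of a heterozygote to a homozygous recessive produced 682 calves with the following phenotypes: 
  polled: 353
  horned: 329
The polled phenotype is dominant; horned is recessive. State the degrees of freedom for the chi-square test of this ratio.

A testcross of a heterozygote (Aa × aa) gives a 1:1 phenotypic ratio.
A goodness-of-fit test with 2 phenotype classes has df = 2 − 1 = 1.

1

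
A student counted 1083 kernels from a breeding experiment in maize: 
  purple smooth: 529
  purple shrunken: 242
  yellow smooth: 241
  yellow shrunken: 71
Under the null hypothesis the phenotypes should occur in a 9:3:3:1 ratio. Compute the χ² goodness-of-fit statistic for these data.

25.271

Total ratio parts = 16. Expected numbers out of 1083:
  purple smooth: 1083 × 9/16 = 609.1875
  purple shrunken: 1083 × 3/16 = 203.0625
  yellow smooth: 1083 × 3/16 = 203.0625
  yellow shrunken: 1083 × 1/16 = 67.6875
χ² = Σ (O − E)² / E
  purple smooth: (529 − 609.1875)² / 609.1875 = 10.5551
  purple shrunken: (242 − 203.0625)² / 203.0625 = 7.4663
  yellow smooth: (241 − 203.0625)² / 203.0625 = 7.0877
  yellow shrunken: (71 − 67.6875)² / 67.6875 = 0.1621
χ² = 10.5551 + 7.4663 + 7.0877 + 0.1621 = 25.2712 ≈ 25.271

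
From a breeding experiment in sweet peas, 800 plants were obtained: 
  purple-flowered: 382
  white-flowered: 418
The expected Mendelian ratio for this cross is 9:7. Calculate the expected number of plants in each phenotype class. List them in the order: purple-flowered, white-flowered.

450, 350

Under the 9:7 hypothesis (Σ ratio = 16, N = 800):
  purple-flowered: 800 × 9/16 = 450
  white-flowered: 800 × 7/16 = 350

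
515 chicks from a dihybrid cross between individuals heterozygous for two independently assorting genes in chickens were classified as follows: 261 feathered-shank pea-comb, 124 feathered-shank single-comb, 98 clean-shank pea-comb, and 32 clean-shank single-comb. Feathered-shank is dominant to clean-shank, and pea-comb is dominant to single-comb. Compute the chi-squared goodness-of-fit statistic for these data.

A dihybrid F₂ with independent assortment and complete dominance at both loci gives a 9:3:3:1 phenotypic ratio.
Total ratio parts = 16. Expected numbers out of 515:
  feathered-shank pea-comb: 515 × 9/16 = 289.6875
  feathered-shank single-comb: 515 × 3/16 = 96.5625
  clean-shank pea-comb: 515 × 3/16 = 96.5625
  clean-shank single-comb: 515 × 1/16 = 32.1875
χ² = Σ (O − E)² / E
  feathered-shank pea-comb: (261 − 289.6875)² / 289.6875 = 2.8409
  feathered-shank single-comb: (124 − 96.5625)² / 96.5625 = 7.7962
  clean-shank pea-comb: (98 − 96.5625)² / 96.5625 = 0.0214
  clean-shank single-comb: (32 − 32.1875)² / 32.1875 = 0.0011
χ² = 2.8409 + 7.7962 + 0.0214 + 0.0011 = 10.6596 ≈ 10.660

10.660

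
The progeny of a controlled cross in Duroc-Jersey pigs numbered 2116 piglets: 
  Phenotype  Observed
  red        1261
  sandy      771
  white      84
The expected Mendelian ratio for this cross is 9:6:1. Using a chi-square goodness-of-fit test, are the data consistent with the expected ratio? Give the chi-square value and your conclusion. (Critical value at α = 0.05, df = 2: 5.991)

22.447; not consistent

Total ratio parts = 16. Expected numbers out of 2116:
  red: 2116 × 9/16 = 1190.25
  sandy: 2116 × 6/16 = 793.5
  white: 2116 × 1/16 = 132.25
χ² = Σ (O − E)² / E
  red: (1261 − 1190.25)² / 1190.25 = 4.2055
  sandy: (771 − 793.5)² / 793.5 = 0.6380
  white: (84 − 132.25)² / 132.25 = 17.6035
χ² = 4.2055 + 0.6380 + 17.6035 = 22.447
Degrees of freedom = 3 − 1 = 2; critical value at α = 0.05 is 5.991.
Since 22.447 > 5.991, we reject the null hypothesis — the data do not fit the 9:6:1 ratio.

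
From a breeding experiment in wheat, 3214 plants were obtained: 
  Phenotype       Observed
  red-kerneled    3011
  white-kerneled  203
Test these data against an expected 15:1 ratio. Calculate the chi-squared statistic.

Expected counts for N = 3214 under a 15:1 ratio (total parts = 16):
  red-kerneled: 3214 × 15/16 = 3013.125
  white-kerneled: 3214 × 1/16 = 200.875
χ² = Σ (O − E)² / E
  red-kerneled: (3011 − 3013.125)² / 3013.125 = 0.0015
  white-kerneled: (203 − 200.875)² / 200.875 = 0.0225
χ² = 0.0015 + 0.0225 = 0.024

0.024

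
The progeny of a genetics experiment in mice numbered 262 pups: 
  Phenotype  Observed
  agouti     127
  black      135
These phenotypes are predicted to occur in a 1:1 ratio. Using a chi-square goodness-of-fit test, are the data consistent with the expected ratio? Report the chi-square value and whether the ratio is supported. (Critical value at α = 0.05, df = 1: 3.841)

Expected counts for N = 262 under a 1:1 ratio (total parts = 2):
  agouti: 262 × 1/2 = 131
  black: 262 × 1/2 = 131
χ² = Σ (O − E)² / E
  agouti: (127 − 131)² / 131 = 0.1221
  black: (135 − 131)² / 131 = 0.1221
χ² = 0.1221 + 0.1221 = 0.2442 ≈ 0.244
Degrees of freedom = 2 − 1 = 1; critical value at α = 0.05 is 3.841.
Since 0.244 < 3.841, we fail to reject the null hypothesis — the data are consistent with the 1:1 ratio.

0.244; consistent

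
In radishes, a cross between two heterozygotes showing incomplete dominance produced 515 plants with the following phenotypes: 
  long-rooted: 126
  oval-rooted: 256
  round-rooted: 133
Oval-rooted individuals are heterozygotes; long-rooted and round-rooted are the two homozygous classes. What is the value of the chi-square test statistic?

With incomplete dominance, a heterozygote × heterozygote cross gives a 1:2:1 phenotypic ratio.
Total ratio parts = 4. Expected numbers out of 515:
  long-rooted: 515 × 1/4 = 128.75
  oval-rooted: 515 × 2/4 = 257.5
  round-rooted: 515 × 1/4 = 128.75
χ² = Σ (O − E)² / E
  long-rooted: (126 − 128.75)² / 128.75 = 0.0587
  oval-rooted: (256 − 257.5)² / 257.5 = 0.0087
  round-rooted: (133 − 128.75)² / 128.75 = 0.1403
χ² = 0.0587 + 0.0087 + 0.1403 = 0.2077 ≈ 0.208

0.208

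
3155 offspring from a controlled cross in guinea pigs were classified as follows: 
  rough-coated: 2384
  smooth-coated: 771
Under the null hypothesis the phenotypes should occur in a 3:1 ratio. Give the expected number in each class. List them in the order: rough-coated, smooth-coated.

2366.25, 788.75

Total ratio parts = 4. Expected numbers out of 3155:
  rough-coated: 3155 × 3/4 = 2366.25
  smooth-coated: 3155 × 1/4 = 788.75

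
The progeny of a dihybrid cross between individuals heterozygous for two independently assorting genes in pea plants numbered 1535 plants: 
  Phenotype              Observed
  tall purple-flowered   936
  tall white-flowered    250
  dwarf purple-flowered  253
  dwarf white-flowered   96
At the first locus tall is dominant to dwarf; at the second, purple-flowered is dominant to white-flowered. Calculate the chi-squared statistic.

A dihybrid F₂ with independent assortment and complete dominance at both loci gives a 9:3:3:1 phenotypic ratio.
Under the 9:3:3:1 hypothesis (Σ ratio = 16, N = 1535):
  tall purple-flowered: 1535 × 9/16 = 863.4375
  tall white-flowered: 1535 × 3/16 = 287.8125
  dwarf purple-flowered: 1535 × 3/16 = 287.8125
  dwarf white-flowered: 1535 × 1/16 = 95.9375
χ² = Σ (O − E)² / E
  tall purple-flowered: (936 − 863.4375)² / 863.4375 = 6.0981
  tall white-flowered: (250 − 287.8125)² / 287.8125 = 4.9678
  dwarf purple-flowered: (253 − 287.8125)² / 287.8125 = 4.2108
  dwarf white-flowered: (96 − 95.9375)² / 95.9375 = 0.0000
χ² = 6.0981 + 4.9678 + 4.2108 + 0.0000 = 15.2767 ≈ 15.277

15.277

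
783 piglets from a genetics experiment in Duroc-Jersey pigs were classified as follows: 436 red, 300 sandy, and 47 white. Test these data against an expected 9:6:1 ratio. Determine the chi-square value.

The 9:6:1 ratio has 16 parts, so with N = 783 the expected counts are:
  red: 783 × 9/16 = 440.4375
  sandy: 783 × 6/16 = 293.625
  white: 783 × 1/16 = 48.9375
χ² = Σ (O − E)² / E
  red: (436 − 440.4375)² / 440.4375 = 0.0447
  sandy: (300 − 293.625)² / 293.625 = 0.1384
  white: (47 − 48.9375)² / 48.9375 = 0.0767
χ² = 0.0447 + 0.1384 + 0.0767 = 0.2598 ≈ 0.260

0.260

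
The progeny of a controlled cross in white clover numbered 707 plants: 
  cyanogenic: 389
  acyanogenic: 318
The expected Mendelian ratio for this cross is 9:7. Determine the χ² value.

0.434

Total ratio parts = 16. Expected numbers out of 707:
  cyanogenic: 707 × 9/16 = 397.6875
  acyanogenic: 707 × 7/16 = 309.3125
χ² = Σ (O − E)² / E
  cyanogenic: (389 − 397.6875)² / 397.6875 = 0.1898
  acyanogenic: (318 − 309.3125)² / 309.3125 = 0.2440
χ² = 0.1898 + 0.2440 = 0.4338 ≈ 0.434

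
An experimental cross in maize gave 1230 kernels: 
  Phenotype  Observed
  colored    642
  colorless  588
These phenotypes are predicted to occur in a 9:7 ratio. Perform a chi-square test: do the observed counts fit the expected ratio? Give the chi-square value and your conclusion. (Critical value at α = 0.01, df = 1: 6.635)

The 9:7 ratio has 16 parts, so with N = 1230 the expected counts are:
  colored: 1230 × 9/16 = 691.875
  colorless: 1230 × 7/16 = 538.125
χ² = Σ (O − E)² / E
  colored: (642 − 691.875)² / 691.875 = 3.5953
  colorless: (588 − 538.125)² / 538.125 = 4.6226
χ² = 3.5953 + 4.6226 = 8.2179 ≈ 8.218
Degrees of freedom = 2 − 1 = 1; critical value at α = 0.01 is 6.635.
Since 8.218 > 6.635, we reject the null hypothesis — the data do not fit the 9:7 ratio.

8.218; not consistent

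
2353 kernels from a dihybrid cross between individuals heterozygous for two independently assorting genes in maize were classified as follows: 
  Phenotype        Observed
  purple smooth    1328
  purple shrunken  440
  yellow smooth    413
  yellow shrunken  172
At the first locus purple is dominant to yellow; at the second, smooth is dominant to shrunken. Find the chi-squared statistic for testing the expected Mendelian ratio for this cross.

6.048

A dihybrid F₂ with independent assortment and complete dominance at both loci gives a 9:3:3:1 phenotypic ratio.
Total ratio parts = 16. Expected numbers out of 2353:
  purple smooth: 2353 × 9/16 = 1323.5625
  purple shrunken: 2353 × 3/16 = 441.1875
  yellow smooth: 2353 × 3/16 = 441.1875
  yellow shrunken: 2353 × 1/16 = 147.0625
χ² = Σ (O − E)² / E
  purple smooth: (1328 − 1323.5625)² / 1323.5625 = 0.0149
  purple shrunken: (440 − 441.1875)² / 441.1875 = 0.0032
  yellow smooth: (413 − 441.1875)² / 441.1875 = 1.8009
  yellow shrunken: (172 − 147.0625)² / 147.0625 = 4.2287
χ² = 0.0149 + 0.0032 + 1.8009 + 4.2287 = 6.0477 ≈ 6.048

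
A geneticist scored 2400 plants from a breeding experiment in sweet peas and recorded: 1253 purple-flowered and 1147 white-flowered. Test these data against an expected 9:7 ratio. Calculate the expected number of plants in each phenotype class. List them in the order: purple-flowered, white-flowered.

1350, 1050

Total ratio parts = 16. Expected numbers out of 2400:
  purple-flowered: 2400 × 9/16 = 1350
  white-flowered: 2400 × 7/16 = 1050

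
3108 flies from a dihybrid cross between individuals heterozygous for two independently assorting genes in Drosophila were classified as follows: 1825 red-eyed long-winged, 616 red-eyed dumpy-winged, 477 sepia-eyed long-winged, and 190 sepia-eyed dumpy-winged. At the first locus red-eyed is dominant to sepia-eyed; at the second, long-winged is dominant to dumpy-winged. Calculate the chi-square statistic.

A dihybrid F₂ with independent assortment and complete dominance at both loci gives a 9:3:3:1 phenotypic ratio.
Expected counts for N = 3108 under a 9:3:3:1 ratio (total parts = 16):
  red-eyed long-winged: 3108 × 9/16 = 1748.25
  red-eyed dumpy-winged: 3108 × 3/16 = 582.75
  sepia-eyed long-winged: 3108 × 3/16 = 582.75
  sepia-eyed dumpy-winged: 3108 × 1/16 = 194.25
χ² = Σ (O − E)² / E
  red-eyed long-winged: (1825 − 1748.25)² / 1748.25 = 3.3694
  red-eyed dumpy-winged: (616 − 582.75)² / 582.75 = 1.8971
  sepia-eyed long-winged: (477 − 582.75)² / 582.75 = 19.1902
  sepia-eyed dumpy-winged: (190 − 194.25)² / 194.25 = 0.0930
χ² = 3.3694 + 1.8971 + 19.1902 + 0.0930 = 24.5497 ≈ 24.550

24.550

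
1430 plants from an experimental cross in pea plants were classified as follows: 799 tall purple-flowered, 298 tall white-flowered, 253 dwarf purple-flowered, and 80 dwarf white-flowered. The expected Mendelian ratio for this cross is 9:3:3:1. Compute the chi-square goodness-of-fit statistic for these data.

5.201

Total ratio parts = 16. Expected numbers out of 1430:
  tall purple-flowered: 1430 × 9/16 = 804.375
  tall white-flowered: 1430 × 3/16 = 268.125
  dwarf purple-flowered: 1430 × 3/16 = 268.125
  dwarf white-flowered: 1430 × 1/16 = 89.375
χ² = Σ (O − E)² / E
  tall purple-flowered: (799 − 804.375)² / 804.375 = 0.0359
  tall white-flowered: (298 − 268.125)² / 268.125 = 3.3287
  dwarf purple-flowered: (253 − 268.125)² / 268.125 = 0.8532
  dwarf white-flowered: (80 − 89.375)² / 89.375 = 0.9834
χ² = 0.0359 + 3.3287 + 0.8532 + 0.9834 = 5.2012 ≈ 5.201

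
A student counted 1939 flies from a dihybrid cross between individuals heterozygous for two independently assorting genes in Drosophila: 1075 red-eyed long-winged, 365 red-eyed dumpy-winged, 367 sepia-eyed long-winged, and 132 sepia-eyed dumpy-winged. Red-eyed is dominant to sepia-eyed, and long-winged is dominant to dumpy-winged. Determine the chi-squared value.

A dihybrid F₂ with independent assortment and complete dominance at both loci gives a 9:3:3:1 phenotypic ratio.
The 9:3:3:1 ratio has 16 parts, so with N = 1939 the expected counts are:
  red-eyed long-winged: 1939 × 9/16 = 1090.6875
  red-eyed dumpy-winged: 1939 × 3/16 = 363.5625
  sepia-eyed long-winged: 1939 × 3/16 = 363.5625
  sepia-eyed dumpy-winged: 1939 × 1/16 = 121.1875
χ² = Σ (O − E)² / E
  red-eyed long-winged: (1075 − 1090.6875)² / 1090.6875 = 0.2256
  red-eyed dumpy-winged: (365 − 363.5625)² / 363.5625 = 0.0057
  sepia-eyed long-winged: (367 − 363.5625)² / 363.5625 = 0.0325
  sepia-eyed dumpy-winged: (132 − 121.1875)² / 121.1875 = 0.9647
χ² = 0.2256 + 0.0057 + 0.0325 + 0.9647 = 1.2285 ≈ 1.229

1.229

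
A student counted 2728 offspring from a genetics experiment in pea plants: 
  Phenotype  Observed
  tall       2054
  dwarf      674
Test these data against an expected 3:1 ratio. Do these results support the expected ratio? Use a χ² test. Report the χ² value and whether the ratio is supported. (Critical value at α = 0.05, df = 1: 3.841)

Expected counts for N = 2728 under a 3:1 ratio (total parts = 4):
  tall: 2728 × 3/4 = 2046
  dwarf: 2728 × 1/4 = 682
χ² = Σ (O − E)² / E
  tall: (2054 − 2046)² / 2046 = 0.0313
  dwarf: (674 − 682)² / 682 = 0.0938
χ² = 0.0313 + 0.0938 = 0.1251 ≈ 0.125
Degrees of freedom = 2 − 1 = 1; critical value at α = 0.05 is 3.841.
Since 0.125 < 3.841, we fail to reject the null hypothesis — the data are consistent with the 3:1 ratio.

0.125; consistent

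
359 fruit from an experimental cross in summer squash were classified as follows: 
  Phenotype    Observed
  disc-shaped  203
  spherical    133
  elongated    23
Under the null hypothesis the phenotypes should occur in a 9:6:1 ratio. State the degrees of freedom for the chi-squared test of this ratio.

A goodness-of-fit test with 3 phenotype classes has df = 3 − 1 = 2.

2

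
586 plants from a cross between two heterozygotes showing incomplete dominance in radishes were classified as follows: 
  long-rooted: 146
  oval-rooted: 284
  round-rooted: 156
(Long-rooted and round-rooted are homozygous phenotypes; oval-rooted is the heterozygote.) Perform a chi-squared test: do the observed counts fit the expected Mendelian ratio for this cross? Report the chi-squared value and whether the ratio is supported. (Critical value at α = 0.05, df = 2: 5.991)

With incomplete dominance, a heterozygote × heterozygote cross gives a 1:2:1 phenotypic ratio.
Under the 1:2:1 hypothesis (Σ ratio = 4, N = 586):
  long-rooted: 586 × 1/4 = 146.5
  oval-rooted: 586 × 2/4 = 293
  round-rooted: 586 × 1/4 = 146.5
χ² = Σ (O − E)² / E
  long-rooted: (146 − 146.5)² / 146.5 = 0.0017
  oval-rooted: (284 − 293)² / 293 = 0.2765
  round-rooted: (156 − 146.5)² / 146.5 = 0.6160
χ² = 0.0017 + 0.2765 + 0.6160 = 0.8942 ≈ 0.894
Degrees of freedom = 3 − 1 = 2; critical value at α = 0.05 is 5.991.
Since 0.894 < 5.991, we fail to reject the null hypothesis — the data are consistent with the 1:2:1 ratio.

0.894; consistent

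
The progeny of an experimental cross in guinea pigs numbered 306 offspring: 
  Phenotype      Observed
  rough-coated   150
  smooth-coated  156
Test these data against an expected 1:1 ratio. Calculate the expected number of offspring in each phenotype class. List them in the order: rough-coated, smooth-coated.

153, 153

The 1:1 ratio has 2 parts, so with N = 306 the expected counts are:
  rough-coated: 306 × 1/2 = 153
  smooth-coated: 306 × 1/2 = 153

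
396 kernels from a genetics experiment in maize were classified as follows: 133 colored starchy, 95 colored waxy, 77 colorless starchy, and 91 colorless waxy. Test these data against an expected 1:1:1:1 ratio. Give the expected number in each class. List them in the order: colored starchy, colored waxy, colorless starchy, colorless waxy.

99, 99, 99, 99

Total ratio parts = 4. Expected numbers out of 396:
  colored starchy: 396 × 1/4 = 99
  colored waxy: 396 × 1/4 = 99
  colorless starchy: 396 × 1/4 = 99
  colorless waxy: 396 × 1/4 = 99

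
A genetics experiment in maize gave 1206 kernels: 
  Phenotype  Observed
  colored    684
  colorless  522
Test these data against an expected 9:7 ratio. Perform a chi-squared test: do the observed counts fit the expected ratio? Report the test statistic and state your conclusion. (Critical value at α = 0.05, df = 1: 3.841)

Under the 9:7 hypothesis (Σ ratio = 16, N = 1206):
  colored: 1206 × 9/16 = 678.375
  colorless: 1206 × 7/16 = 527.625
χ² = Σ (O − E)² / E
  colored: (684 − 678.375)² / 678.375 = 0.0466
  colorless: (522 − 527.625)² / 527.625 = 0.0600
χ² = 0.0466 + 0.0600 = 0.1066 ≈ 0.107
Degrees of freedom = 2 − 1 = 1; critical value at α = 0.05 is 3.841.
Since 0.107 < 3.841, we fail to reject the null hypothesis — the data are consistent with the 9:7 ratio.

0.107; consistent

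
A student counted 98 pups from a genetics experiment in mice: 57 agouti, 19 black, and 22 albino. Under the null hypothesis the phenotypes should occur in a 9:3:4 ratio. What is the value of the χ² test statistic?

The 9:3:4 ratio has 16 parts, so with N = 98 the expected counts are:
  agouti: 98 × 9/16 = 55.125
  black: 98 × 3/16 = 18.375
  albino: 98 × 4/16 = 24.5
χ² = Σ (O − E)² / E
  agouti: (57 − 55.125)² / 55.125 = 0.0638
  black: (19 − 18.375)² / 18.375 = 0.0213
  albino: (22 − 24.5)² / 24.5 = 0.2551
χ² = 0.0638 + 0.0213 + 0.2551 = 0.3402 ≈ 0.340

0.340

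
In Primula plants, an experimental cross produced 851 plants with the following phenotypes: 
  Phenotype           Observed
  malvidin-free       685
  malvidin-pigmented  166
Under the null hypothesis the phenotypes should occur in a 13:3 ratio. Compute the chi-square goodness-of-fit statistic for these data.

0.320

Total ratio parts = 16. Expected numbers out of 851:
  malvidin-free: 851 × 13/16 = 691.4375
  malvidin-pigmented: 851 × 3/16 = 159.5625
χ² = Σ (O − E)² / E
  malvidin-free: (685 − 691.4375)² / 691.4375 = 0.0599
  malvidin-pigmented: (166 − 159.5625)² / 159.5625 = 0.2597
χ² = 0.0599 + 0.2597 = 0.3196 ≈ 0.320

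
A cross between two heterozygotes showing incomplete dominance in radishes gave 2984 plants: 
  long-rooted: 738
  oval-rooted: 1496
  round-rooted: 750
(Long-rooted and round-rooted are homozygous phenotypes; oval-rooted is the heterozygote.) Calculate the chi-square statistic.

0.118

With incomplete dominance, a heterozygote × heterozygote cross gives a 1:2:1 phenotypic ratio.
Under the 1:2:1 hypothesis (Σ ratio = 4, N = 2984):
  long-rooted: 2984 × 1/4 = 746
  oval-rooted: 2984 × 2/4 = 1492
  round-rooted: 2984 × 1/4 = 746
χ² = Σ (O − E)² / E
  long-rooted: (738 − 746)² / 746 = 0.0858
  oval-rooted: (1496 − 1492)² / 1492 = 0.0107
  round-rooted: (750 − 746)² / 746 = 0.0214
χ² = 0.0858 + 0.0107 + 0.0214 = 0.1179 ≈ 0.118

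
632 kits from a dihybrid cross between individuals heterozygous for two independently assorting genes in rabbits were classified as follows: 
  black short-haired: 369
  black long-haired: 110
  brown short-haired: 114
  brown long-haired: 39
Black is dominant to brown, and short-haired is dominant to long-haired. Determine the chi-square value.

A dihybrid F₂ with independent assortment and complete dominance at both loci gives a 9:3:3:1 phenotypic ratio.
Total ratio parts = 16. Expected numbers out of 632:
  black short-haired: 632 × 9/16 = 355.5
  black long-haired: 632 × 3/16 = 118.5
  brown short-haired: 632 × 3/16 = 118.5
  brown long-haired: 632 × 1/16 = 39.5
χ² = Σ (O − E)² / E
  black short-haired: (369 − 355.5)² / 355.5 = 0.5127
  black long-haired: (110 − 118.5)² / 118.5 = 0.6097
  brown short-haired: (114 − 118.5)² / 118.5 = 0.1709
  brown long-haired: (39 − 39.5)² / 39.5 = 0.0063
χ² = 0.5127 + 0.6097 + 0.1709 + 0.0063 = 1.2996 ≈ 1.300

1.300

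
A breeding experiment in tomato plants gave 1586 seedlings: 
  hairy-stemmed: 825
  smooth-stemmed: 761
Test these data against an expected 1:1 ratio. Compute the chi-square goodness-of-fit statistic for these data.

The 1:1 ratio has 2 parts, so with N = 1586 the expected counts are:
  hairy-stemmed: 1586 × 1/2 = 793
  smooth-stemmed: 1586 × 1/2 = 793
χ² = Σ (O − E)² / E
  hairy-stemmed: (825 − 793)² / 793 = 1.2913
  smooth-stemmed: (761 − 793)² / 793 = 1.2913
χ² = 1.2913 + 1.2913 = 2.5826 ≈ 2.583

2.583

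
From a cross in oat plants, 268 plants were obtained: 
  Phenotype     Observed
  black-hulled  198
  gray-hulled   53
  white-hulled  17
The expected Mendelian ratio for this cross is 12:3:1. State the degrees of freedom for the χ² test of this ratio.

2

A goodness-of-fit test with 3 phenotype classes has df = 3 − 1 = 2.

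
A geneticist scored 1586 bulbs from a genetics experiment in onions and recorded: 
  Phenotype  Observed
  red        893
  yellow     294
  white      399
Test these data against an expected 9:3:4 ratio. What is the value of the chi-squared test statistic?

The 9:3:4 ratio has 16 parts, so with N = 1586 the expected counts are:
  red: 1586 × 9/16 = 892.125
  yellow: 1586 × 3/16 = 297.375
  white: 1586 × 4/16 = 396.5
χ² = Σ (O − E)² / E
  red: (893 − 892.125)² / 892.125 = 0.0009
  yellow: (294 − 297.375)² / 297.375 = 0.0383
  white: (399 − 396.5)² / 396.5 = 0.0158
χ² = 0.0009 + 0.0383 + 0.0158 = 0.055

0.055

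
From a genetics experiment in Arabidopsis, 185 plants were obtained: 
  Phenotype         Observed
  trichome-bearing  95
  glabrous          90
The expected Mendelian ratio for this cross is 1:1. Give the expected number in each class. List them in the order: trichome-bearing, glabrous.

Total ratio parts = 2. Expected numbers out of 185:
  trichome-bearing: 185 × 1/2 = 92.5
  glabrous: 185 × 1/2 = 92.5

92.5, 92.5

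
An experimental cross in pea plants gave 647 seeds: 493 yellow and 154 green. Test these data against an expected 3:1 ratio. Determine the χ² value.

0.495

Total ratio parts = 4. Expected numbers out of 647:
  yellow: 647 × 3/4 = 485.25
  green: 647 × 1/4 = 161.75
χ² = Σ (O − E)² / E
  yellow: (493 − 485.25)² / 485.25 = 0.1238
  green: (154 − 161.75)² / 161.75 = 0.3713
χ² = 0.1238 + 0.3713 = 0.4951 ≈ 0.495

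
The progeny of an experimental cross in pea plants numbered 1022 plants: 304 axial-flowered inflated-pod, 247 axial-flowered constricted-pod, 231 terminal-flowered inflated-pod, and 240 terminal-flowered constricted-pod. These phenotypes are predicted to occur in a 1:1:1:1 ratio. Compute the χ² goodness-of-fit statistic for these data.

The 1:1:1:1 ratio has 4 parts, so with N = 1022 the expected counts are:
  axial-flowered inflated-pod: 1022 × 1/4 = 255.5
  axial-flowered constricted-pod: 1022 × 1/4 = 255.5
  terminal-flowered inflated-pod: 1022 × 1/4 = 255.5
  terminal-flowered constricted-pod: 1022 × 1/4 = 255.5
χ² = Σ (O − E)² / E
  axial-flowered inflated-pod: (304 − 255.5)² / 255.5 = 9.2065
  axial-flowered constricted-pod: (247 − 255.5)² / 255.5 = 0.2828
  terminal-flowered inflated-pod: (231 − 255.5)² / 255.5 = 2.3493
  terminal-flowered constricted-pod: (240 − 255.5)² / 255.5 = 0.9403
χ² = 9.2065 + 0.2828 + 2.3493 + 0.9403 = 12.7789 ≈ 12.779

12.779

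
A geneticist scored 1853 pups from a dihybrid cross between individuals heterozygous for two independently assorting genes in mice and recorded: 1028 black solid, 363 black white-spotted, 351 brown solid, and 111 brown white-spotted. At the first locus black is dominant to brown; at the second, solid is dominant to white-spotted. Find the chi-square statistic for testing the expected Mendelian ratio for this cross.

A dihybrid F₂ with independent assortment and complete dominance at both loci gives a 9:3:3:1 phenotypic ratio.
Under the 9:3:3:1 hypothesis (Σ ratio = 16, N = 1853):
  black solid: 1853 × 9/16 = 1042.3125
  black white-spotted: 1853 × 3/16 = 347.4375
  brown solid: 1853 × 3/16 = 347.4375
  brown white-spotted: 1853 × 1/16 = 115.8125
χ² = Σ (O − E)² / E
  black solid: (1028 − 1042.3125)² / 1042.3125 = 0.1965
  black white-spotted: (363 − 347.4375)² / 347.4375 = 0.6971
  brown solid: (351 − 347.4375)² / 347.4375 = 0.0365
  brown white-spotted: (111 − 115.8125)² / 115.8125 = 0.2000
χ² = 0.1965 + 0.6971 + 0.0365 + 0.2000 = 1.1301 ≈ 1.130

1.130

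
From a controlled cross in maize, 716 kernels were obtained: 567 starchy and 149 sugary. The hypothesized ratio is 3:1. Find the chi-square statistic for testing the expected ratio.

6.704

Total ratio parts = 4. Expected numbers out of 716:
  starchy: 716 × 3/4 = 537
  sugary: 716 × 1/4 = 179
χ² = Σ (O − E)² / E
  starchy: (567 − 537)² / 537 = 1.6760
  sugary: (149 − 179)² / 179 = 5.0279
χ² = 1.6760 + 5.0279 = 6.7039 ≈ 6.704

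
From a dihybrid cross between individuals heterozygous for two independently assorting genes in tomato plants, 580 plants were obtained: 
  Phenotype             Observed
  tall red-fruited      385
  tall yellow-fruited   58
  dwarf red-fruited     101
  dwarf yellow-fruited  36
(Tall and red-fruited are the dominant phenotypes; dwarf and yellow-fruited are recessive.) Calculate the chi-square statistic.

A dihybrid F₂ with independent assortment and complete dominance at both loci gives a 9:3:3:1 phenotypic ratio.
Under the 9:3:3:1 hypothesis (Σ ratio = 16, N = 580):
  tall red-fruited: 580 × 9/16 = 326.25
  tall yellow-fruited: 580 × 3/16 = 108.75
  dwarf red-fruited: 580 × 3/16 = 108.75
  dwarf yellow-fruited: 580 × 1/16 = 36.25
χ² = Σ (O − E)² / E
  tall red-fruited: (385 − 326.25)² / 326.25 = 10.5795
  tall yellow-fruited: (58 − 108.75)² / 108.75 = 23.6833
  dwarf red-fruited: (101 − 108.75)² / 108.75 = 0.5523
  dwarf yellow-fruited: (36 − 36.25)² / 36.25 = 0.0017
χ² = 10.5795 + 23.6833 + 0.5523 + 0.0017 = 34.8168 ≈ 34.817

34.817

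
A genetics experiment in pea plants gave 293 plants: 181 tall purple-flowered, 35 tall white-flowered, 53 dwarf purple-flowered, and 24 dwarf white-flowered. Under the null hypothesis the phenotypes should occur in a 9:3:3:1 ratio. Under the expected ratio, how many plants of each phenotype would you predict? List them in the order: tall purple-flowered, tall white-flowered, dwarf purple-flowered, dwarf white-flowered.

164.8125, 54.9375, 54.9375, 18.3125

Expected counts for N = 293 under a 9:3:3:1 ratio (total parts = 16):
  tall purple-flowered: 293 × 9/16 = 164.8125
  tall white-flowered: 293 × 3/16 = 54.9375
  dwarf purple-flowered: 293 × 3/16 = 54.9375
  dwarf white-flowered: 293 × 1/16 = 18.3125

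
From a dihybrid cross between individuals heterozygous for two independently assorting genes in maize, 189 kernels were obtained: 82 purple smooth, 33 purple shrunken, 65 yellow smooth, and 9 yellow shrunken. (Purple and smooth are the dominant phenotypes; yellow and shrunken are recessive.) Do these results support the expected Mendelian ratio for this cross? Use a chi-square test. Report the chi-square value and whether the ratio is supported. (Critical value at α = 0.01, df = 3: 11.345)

A dihybrid F₂ with independent assortment and complete dominance at both loci gives a 9:3:3:1 phenotypic ratio.
Expected counts for N = 189 under a 9:3:3:1 ratio (total parts = 16):
  purple smooth: 189 × 9/16 = 106.3125
  purple shrunken: 189 × 3/16 = 35.4375
  yellow smooth: 189 × 3/16 = 35.4375
  yellow shrunken: 189 × 1/16 = 11.8125
χ² = Σ (O − E)² / E
  purple smooth: (82 − 106.3125)² / 106.3125 = 5.5600
  purple shrunken: (33 − 35.4375)² / 35.4375 = 0.1677
  yellow smooth: (65 − 35.4375)² / 35.4375 = 24.6615
  yellow shrunken: (9 − 11.8125)² / 11.8125 = 0.6696
χ² = 5.5600 + 0.1677 + 24.6615 + 0.6696 = 31.0588 ≈ 31.059
Degrees of freedom = 4 − 1 = 3; critical value at α = 0.01 is 11.345.
Since 31.059 > 11.345, we reject the null hypothesis — the data do not fit the 9:3:3:1 ratio.

31.059; not consistent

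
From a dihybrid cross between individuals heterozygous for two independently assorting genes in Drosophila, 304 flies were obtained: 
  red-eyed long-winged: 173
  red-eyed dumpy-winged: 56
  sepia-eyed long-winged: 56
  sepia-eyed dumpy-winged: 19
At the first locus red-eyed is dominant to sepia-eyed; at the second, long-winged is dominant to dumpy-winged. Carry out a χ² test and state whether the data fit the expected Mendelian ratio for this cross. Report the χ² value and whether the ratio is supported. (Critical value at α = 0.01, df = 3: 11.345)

0.058; consistent

A dihybrid F₂ with independent assortment and complete dominance at both loci gives a 9:3:3:1 phenotypic ratio.
Expected counts for N = 304 under a 9:3:3:1 ratio (total parts = 16):
  red-eyed long-winged: 304 × 9/16 = 171
  red-eyed dumpy-winged: 304 × 3/16 = 57
  sepia-eyed long-winged: 304 × 3/16 = 57
  sepia-eyed dumpy-winged: 304 × 1/16 = 19
χ² = Σ (O − E)² / E
  red-eyed long-winged: (173 − 171)² / 171 = 0.0234
  red-eyed dumpy-winged: (56 − 57)² / 57 = 0.0175
  sepia-eyed long-winged: (56 − 57)² / 57 = 0.0175
  sepia-eyed dumpy-winged: (19 − 19)² / 19 = 0.0000
χ² = 0.0234 + 0.0175 + 0.0175 + 0.0000 = 0.0584 ≈ 0.058
Degrees of freedom = 4 − 1 = 3; critical value at α = 0.01 is 11.345.
Since 0.058 < 11.345, we fail to reject the null hypothesis — the data are consistent with the 9:3:3:1 ratio.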